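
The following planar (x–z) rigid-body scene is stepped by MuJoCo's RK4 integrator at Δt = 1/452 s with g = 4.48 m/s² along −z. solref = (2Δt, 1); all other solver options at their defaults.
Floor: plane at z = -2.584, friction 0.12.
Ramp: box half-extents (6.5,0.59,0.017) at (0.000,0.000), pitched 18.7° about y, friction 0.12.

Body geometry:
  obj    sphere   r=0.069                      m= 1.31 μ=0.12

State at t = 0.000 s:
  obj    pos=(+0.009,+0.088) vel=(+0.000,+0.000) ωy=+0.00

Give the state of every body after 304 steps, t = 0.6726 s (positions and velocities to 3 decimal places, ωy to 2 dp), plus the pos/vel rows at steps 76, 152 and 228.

State at t = 0.6726 s:
  obj    pos=(+0.229,+0.013) vel=(+0.654,-0.221) ωy=+10.00

Key-timestep trajectory:
   step    t(s)  obj.x    obj.z    obj.vx   obj.vz 
     76  0.1681   +0.023  +0.083  +0.163  -0.055
    152  0.3363   +0.064  +0.069  +0.327  -0.111
    228  0.5044   +0.133  +0.046  +0.490  -0.166


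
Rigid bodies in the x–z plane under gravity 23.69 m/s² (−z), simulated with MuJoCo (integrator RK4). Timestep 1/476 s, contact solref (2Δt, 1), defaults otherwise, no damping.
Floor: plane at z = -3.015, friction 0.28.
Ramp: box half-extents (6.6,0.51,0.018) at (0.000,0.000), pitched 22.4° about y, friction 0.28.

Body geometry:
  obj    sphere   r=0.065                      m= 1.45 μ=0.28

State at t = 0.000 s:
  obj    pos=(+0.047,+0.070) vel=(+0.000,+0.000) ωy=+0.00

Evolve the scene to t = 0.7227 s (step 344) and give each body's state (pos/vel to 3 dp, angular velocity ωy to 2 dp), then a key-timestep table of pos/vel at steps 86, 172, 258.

State at t = 0.7227 s:
  obj    pos=(+1.604,-0.571) vel=(+4.309,-1.776) ωy=+71.69

Key-timestep trajectory:
   step    t(s)  obj.x    obj.z    obj.vx   obj.vz 
     86  0.1807   +0.144  +0.030  +1.077  -0.444
    172  0.3613   +0.436  -0.090  +2.154  -0.888
    258  0.5420   +0.923  -0.291  +3.231  -1.332


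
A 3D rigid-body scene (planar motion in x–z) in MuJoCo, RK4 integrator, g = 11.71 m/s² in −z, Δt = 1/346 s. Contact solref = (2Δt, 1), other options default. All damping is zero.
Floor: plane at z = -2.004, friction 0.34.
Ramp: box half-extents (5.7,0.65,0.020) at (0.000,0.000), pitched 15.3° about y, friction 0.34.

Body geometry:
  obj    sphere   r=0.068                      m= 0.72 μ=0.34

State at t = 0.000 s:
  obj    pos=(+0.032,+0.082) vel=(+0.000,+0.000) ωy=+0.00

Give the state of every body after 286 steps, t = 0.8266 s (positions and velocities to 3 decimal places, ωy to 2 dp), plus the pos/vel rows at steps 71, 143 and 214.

State at t = 0.8266 s:
  obj    pos=(+0.759,-0.117) vel=(+1.760,-0.481) ωy=+26.83

Key-timestep trajectory:
   step    t(s)  obj.x    obj.z    obj.vx   obj.vz 
     71  0.2052   +0.077  +0.070  +0.437  -0.120
    143  0.4133   +0.214  +0.033  +0.880  -0.241
    214  0.6185   +0.439  -0.029  +1.317  -0.360


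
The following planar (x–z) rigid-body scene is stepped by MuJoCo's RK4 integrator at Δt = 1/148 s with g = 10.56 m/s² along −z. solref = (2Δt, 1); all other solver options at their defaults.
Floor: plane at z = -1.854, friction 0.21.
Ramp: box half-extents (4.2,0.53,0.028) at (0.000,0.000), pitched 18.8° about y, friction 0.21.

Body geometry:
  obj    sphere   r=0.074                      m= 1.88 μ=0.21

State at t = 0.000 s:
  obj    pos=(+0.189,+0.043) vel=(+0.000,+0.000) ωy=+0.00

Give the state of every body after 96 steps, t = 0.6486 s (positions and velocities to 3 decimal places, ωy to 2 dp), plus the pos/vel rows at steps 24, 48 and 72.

State at t = 0.6486 s:
  obj    pos=(+0.673,-0.121) vel=(+1.493,-0.508) ωy=+21.30

Key-timestep trajectory:
   step    t(s)  obj.x    obj.z    obj.vx   obj.vz 
     24  0.1622   +0.219  +0.033  +0.373  -0.127
     48  0.3243   +0.310  +0.002  +0.746  -0.254
     72  0.4865   +0.461  -0.049  +1.120  -0.381


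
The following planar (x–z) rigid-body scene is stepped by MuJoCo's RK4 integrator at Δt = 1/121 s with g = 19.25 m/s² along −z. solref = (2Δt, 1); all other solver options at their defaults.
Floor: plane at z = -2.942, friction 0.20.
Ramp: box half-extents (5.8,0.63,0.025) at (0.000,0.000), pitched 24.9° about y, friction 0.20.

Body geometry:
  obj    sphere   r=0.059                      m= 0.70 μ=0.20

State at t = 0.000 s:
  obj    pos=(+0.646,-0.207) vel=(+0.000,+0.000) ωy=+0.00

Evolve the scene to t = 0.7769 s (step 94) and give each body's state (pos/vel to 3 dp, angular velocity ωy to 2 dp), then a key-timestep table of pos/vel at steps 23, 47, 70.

State at t = 0.7769 s:
  obj    pos=(+2.231,-0.943) vel=(+4.080,-1.894) ωy=+76.19

Key-timestep trajectory:
   step    t(s)  obj.x    obj.z    obj.vx   obj.vz 
     23  0.1901   +0.741  -0.251  +0.999  -0.464
     47  0.3884   +1.042  -0.391  +2.040  -0.947
     70  0.5785   +1.525  -0.615  +3.038  -1.410


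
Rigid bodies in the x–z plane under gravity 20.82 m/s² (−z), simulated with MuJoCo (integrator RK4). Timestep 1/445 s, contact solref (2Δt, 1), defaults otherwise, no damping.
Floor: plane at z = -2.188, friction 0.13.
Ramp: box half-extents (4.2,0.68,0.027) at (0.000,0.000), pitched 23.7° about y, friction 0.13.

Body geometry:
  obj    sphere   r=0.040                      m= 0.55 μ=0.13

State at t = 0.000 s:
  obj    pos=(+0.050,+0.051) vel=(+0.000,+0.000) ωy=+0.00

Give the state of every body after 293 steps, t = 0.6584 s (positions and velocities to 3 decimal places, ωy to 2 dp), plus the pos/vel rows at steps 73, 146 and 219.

State at t = 0.6584 s:
  obj    pos=(+1.237,-0.470) vel=(+3.604,-1.582) ωy=+98.37

Key-timestep trajectory:
   step    t(s)  obj.x    obj.z    obj.vx   obj.vz 
     73  0.1640   +0.124  +0.019  +0.898  -0.394
    146  0.3281   +0.345  -0.078  +1.796  -0.788
    219  0.4921   +0.713  -0.240  +2.694  -1.183


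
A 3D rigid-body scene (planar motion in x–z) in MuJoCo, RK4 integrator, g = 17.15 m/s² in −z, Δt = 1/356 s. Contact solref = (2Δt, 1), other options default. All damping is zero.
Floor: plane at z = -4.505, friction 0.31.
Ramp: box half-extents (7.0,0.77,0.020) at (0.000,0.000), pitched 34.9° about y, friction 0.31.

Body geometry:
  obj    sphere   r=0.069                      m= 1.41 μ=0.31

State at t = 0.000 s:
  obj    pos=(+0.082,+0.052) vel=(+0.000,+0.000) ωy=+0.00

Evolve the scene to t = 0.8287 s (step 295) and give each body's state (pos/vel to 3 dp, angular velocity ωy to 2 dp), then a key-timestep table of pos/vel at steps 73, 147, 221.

State at t = 0.8287 s:
  obj    pos=(+2.056,-1.325) vel=(+4.764,-3.323) ωy=+84.16

Key-timestep trajectory:
   step    t(s)  obj.x    obj.z    obj.vx   obj.vz 
     73  0.2051   +0.203  -0.033  +1.179  -0.822
    147  0.4129   +0.572  -0.290  +2.374  -1.656
    221  0.6208   +1.190  -0.721  +3.569  -2.490


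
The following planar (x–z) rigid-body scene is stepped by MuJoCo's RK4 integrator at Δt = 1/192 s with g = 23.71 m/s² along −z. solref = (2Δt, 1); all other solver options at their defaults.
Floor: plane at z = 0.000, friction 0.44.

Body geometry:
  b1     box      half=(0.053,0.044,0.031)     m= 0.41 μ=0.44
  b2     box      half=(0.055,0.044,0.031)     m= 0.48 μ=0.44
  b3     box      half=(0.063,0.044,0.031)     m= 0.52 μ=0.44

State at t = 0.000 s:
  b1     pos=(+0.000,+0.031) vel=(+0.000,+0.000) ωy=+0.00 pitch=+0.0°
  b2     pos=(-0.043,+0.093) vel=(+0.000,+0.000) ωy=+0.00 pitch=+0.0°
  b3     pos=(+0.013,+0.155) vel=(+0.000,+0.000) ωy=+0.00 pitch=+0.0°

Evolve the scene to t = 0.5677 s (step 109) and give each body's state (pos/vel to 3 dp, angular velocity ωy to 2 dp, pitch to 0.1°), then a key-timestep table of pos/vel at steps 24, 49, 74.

State at t = 0.5677 s:
  b1     pos=(+0.000,+0.031) vel=(+0.000,+0.000) ωy=+0.00 pitch=+0.0°
  b2     pos=(-0.043,+0.093) vel=(+0.000,+0.000) ωy=+0.00 pitch=+0.0°
  b3     pos=(+0.165,+0.031) vel=(+0.000,+0.000) ωy=+0.00 pitch=+180.0°

Key-timestep trajectory:
   step    t(s)  b1.x    b1.z    b1.vx   b1.vz   b2.x    b2.z    b2.vx   b2.vz   b3.x    b3.z    b3.vx   b3.vz 
     24  0.1250   +0.000  +0.031  +0.000  +0.000   -0.043  +0.093  -0.001  +0.000   +0.016  +0.155  +0.067  -0.009
     49  0.2552   +0.000  +0.031  +0.000  +0.000   -0.043  +0.093  +0.000  +0.000   +0.043  +0.133  +0.377  -0.750
     74  0.3854   +0.000  +0.031  +0.000  +0.000   -0.043  +0.093  +0.000  +0.000   +0.126  +0.074  +0.751  -1.450


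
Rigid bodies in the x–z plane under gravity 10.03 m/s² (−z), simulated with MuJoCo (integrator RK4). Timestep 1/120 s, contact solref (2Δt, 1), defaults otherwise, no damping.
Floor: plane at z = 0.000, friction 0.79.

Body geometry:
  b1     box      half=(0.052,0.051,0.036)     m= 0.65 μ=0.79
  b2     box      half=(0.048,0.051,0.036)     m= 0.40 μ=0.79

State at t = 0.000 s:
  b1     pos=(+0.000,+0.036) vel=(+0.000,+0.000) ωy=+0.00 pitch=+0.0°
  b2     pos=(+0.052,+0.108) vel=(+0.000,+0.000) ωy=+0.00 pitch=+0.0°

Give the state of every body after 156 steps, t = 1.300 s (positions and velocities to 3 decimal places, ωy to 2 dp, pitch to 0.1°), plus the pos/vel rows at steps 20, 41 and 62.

State at t = 1.300 s:
  b1     pos=(+0.000,+0.036) vel=(+0.000,+0.000) ωy=+0.00 pitch=+0.0°
  b2     pos=(+0.097,+0.048) vel=(+0.000,+0.000) ωy=+0.00 pitch=+90.0°

Key-timestep trajectory:
   step    t(s)  b1.x    b1.z    b1.vx   b1.vz   b2.x    b2.z    b2.vx   b2.vz 
     20  0.1667   +0.000  +0.036  +0.000  +0.000   +0.053  +0.108  +0.010  +0.000
     41  0.3417   +0.000  +0.036  +0.000  +0.000   +0.059  +0.107  +0.080  -0.015
     62  0.5167   +0.000  +0.036  +0.000  +0.000   +0.092  +0.071  +0.254  -0.747


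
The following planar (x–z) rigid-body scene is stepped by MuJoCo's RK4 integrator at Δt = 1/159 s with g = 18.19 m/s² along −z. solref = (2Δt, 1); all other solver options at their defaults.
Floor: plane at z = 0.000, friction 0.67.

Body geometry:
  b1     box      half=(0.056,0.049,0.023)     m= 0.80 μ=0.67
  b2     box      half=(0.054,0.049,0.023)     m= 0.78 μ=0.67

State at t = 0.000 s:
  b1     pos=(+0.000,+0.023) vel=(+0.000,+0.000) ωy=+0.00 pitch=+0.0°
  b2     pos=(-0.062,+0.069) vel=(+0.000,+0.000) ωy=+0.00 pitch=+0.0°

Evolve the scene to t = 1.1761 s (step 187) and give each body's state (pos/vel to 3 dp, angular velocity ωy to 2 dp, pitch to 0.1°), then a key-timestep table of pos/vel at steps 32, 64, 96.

State at t = 1.1761 s:
  b1     pos=(+0.000,+0.023) vel=(+0.000,+0.000) ωy=+0.00 pitch=+0.0°
  b2     pos=(-0.116,+0.054) vel=(+0.000,+0.000) ωy=+0.00 pitch=-90.0°

Key-timestep trajectory:
   step    t(s)  b1.x    b1.z    b1.vx   b1.vz   b2.x    b2.z    b2.vx   b2.vz 
     32  0.2013   +0.000  +0.023  +0.000  +0.000   -0.090  +0.058  -0.155  +0.024
     64  0.4025   +0.000  +0.023  +0.000  +0.000   -0.126  +0.057  -0.003  +0.001
     96  0.6038   +0.000  +0.023  +0.000  +0.000   -0.118  +0.054  -0.077  +0.042


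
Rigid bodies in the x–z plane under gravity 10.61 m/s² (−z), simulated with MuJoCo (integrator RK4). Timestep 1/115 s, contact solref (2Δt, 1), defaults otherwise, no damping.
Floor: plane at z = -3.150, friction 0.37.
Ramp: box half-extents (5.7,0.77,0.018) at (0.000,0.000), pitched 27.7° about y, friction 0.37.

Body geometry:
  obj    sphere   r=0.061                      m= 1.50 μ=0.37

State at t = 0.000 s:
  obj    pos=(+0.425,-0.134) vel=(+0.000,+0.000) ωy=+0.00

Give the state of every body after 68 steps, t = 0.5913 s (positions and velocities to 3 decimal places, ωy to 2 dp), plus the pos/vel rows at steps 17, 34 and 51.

State at t = 0.5913 s:
  obj    pos=(+0.970,-0.420) vel=(+1.844,-0.968) ωy=+34.13

Key-timestep trajectory:
   step    t(s)  obj.x    obj.z    obj.vx   obj.vz 
     17  0.1478   +0.459  -0.152  +0.461  -0.242
     34  0.2957   +0.561  -0.206  +0.922  -0.484
     51  0.4435   +0.732  -0.295  +1.383  -0.726


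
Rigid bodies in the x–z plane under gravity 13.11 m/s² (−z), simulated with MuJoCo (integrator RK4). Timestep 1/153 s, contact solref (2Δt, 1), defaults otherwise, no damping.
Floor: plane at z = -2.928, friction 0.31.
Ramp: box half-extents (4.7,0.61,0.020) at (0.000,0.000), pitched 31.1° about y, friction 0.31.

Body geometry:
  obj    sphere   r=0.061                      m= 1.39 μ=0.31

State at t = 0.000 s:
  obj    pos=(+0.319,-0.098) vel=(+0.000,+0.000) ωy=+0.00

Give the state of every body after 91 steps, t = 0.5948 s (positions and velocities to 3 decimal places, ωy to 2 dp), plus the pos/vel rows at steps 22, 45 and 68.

State at t = 0.5948 s:
  obj    pos=(+1.052,-0.540) vel=(+2.464,-1.486) ωy=+47.14

Key-timestep trajectory:
   step    t(s)  obj.x    obj.z    obj.vx   obj.vz 
     22  0.1438   +0.362  -0.124  +0.596  -0.359
     45  0.2941   +0.498  -0.206  +1.218  -0.735
     68  0.4444   +0.728  -0.345  +1.841  -1.111


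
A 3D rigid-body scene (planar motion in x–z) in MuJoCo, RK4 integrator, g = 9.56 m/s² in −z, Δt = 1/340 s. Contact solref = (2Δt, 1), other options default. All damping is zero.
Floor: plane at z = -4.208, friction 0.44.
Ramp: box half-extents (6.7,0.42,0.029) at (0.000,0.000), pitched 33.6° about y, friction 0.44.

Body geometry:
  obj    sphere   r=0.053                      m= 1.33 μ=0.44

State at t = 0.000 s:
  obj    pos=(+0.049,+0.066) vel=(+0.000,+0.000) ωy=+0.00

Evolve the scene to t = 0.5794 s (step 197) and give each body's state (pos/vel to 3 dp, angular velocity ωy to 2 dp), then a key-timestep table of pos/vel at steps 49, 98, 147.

State at t = 0.5794 s:
  obj    pos=(+0.577,-0.285) vel=(+1.824,-1.212) ωy=+41.30

Key-timestep trajectory:
   step    t(s)  obj.x    obj.z    obj.vx   obj.vz 
     49  0.1441   +0.082  +0.044  +0.454  -0.301
     98  0.2882   +0.180  -0.021  +0.907  -0.603
    147  0.4324   +0.343  -0.130  +1.361  -0.904


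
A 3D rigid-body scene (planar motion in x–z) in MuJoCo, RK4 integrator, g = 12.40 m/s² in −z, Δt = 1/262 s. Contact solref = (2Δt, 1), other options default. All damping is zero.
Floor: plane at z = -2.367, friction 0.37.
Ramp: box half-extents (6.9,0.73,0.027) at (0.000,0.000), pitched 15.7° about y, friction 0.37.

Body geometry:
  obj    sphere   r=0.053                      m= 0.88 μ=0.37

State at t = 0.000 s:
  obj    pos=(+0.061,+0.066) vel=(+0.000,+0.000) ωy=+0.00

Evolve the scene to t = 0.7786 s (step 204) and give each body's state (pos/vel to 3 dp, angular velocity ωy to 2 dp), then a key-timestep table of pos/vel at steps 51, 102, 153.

State at t = 0.7786 s:
  obj    pos=(+0.760,-0.131) vel=(+1.797,-0.505) ωy=+35.21

Key-timestep trajectory:
   step    t(s)  obj.x    obj.z    obj.vx   obj.vz 
     51  0.1947   +0.105  +0.054  +0.449  -0.126
    102  0.3893   +0.236  +0.017  +0.898  -0.253
    153  0.5840   +0.454  -0.045  +1.347  -0.379


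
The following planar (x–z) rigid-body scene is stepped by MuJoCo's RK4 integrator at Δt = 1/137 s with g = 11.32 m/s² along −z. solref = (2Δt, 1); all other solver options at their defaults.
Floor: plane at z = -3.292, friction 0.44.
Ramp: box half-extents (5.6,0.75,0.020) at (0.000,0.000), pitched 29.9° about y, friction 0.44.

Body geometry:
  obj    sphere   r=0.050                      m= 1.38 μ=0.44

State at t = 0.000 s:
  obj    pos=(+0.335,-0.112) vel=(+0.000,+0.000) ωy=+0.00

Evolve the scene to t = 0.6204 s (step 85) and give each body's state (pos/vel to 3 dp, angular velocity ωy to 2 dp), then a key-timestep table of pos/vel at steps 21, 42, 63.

State at t = 0.6204 s:
  obj    pos=(+1.008,-0.499) vel=(+2.168,-1.247) ωy=+50.00

Key-timestep trajectory:
   step    t(s)  obj.x    obj.z    obj.vx   obj.vz 
     21  0.1533   +0.376  -0.136  +0.536  -0.308
     42  0.3066   +0.499  -0.206  +1.071  -0.616
     63  0.4599   +0.705  -0.324  +1.607  -0.924


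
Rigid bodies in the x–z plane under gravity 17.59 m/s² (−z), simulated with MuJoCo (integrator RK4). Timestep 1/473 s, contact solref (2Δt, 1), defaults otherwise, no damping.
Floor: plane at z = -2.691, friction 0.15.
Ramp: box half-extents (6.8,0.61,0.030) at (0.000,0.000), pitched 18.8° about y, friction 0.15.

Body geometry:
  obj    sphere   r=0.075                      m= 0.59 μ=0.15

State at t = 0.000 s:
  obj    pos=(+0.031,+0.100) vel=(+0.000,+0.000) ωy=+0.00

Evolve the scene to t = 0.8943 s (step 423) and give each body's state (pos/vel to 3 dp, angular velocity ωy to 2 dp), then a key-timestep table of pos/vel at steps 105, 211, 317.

State at t = 0.8943 s:
  obj    pos=(+1.564,-0.421) vel=(+3.428,-1.167) ωy=+48.27

Key-timestep trajectory:
   step    t(s)  obj.x    obj.z    obj.vx   obj.vz 
    105  0.2220   +0.126  +0.068  +0.851  -0.290
    211  0.4461   +0.413  -0.030  +1.710  -0.582
    317  0.6702   +0.892  -0.193  +2.569  -0.875


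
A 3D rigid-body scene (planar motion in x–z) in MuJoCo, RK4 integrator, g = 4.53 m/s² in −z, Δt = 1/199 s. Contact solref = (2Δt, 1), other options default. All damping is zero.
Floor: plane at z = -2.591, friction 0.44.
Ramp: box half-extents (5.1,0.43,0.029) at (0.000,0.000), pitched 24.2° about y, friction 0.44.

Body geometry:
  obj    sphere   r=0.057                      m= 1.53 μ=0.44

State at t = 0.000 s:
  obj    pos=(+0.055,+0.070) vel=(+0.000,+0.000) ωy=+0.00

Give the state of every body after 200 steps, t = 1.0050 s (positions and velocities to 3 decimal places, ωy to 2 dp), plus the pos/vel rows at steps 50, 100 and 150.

State at t = 1.0050 s:
  obj    pos=(+0.666,-0.205) vel=(+1.216,-0.546) ωy=+23.38

Key-timestep trajectory:
   step    t(s)  obj.x    obj.z    obj.vx   obj.vz 
     50  0.2513   +0.093  +0.052  +0.304  -0.137
    100  0.5025   +0.208  +0.001  +0.608  -0.273
    150  0.7538   +0.399  -0.085  +0.912  -0.410


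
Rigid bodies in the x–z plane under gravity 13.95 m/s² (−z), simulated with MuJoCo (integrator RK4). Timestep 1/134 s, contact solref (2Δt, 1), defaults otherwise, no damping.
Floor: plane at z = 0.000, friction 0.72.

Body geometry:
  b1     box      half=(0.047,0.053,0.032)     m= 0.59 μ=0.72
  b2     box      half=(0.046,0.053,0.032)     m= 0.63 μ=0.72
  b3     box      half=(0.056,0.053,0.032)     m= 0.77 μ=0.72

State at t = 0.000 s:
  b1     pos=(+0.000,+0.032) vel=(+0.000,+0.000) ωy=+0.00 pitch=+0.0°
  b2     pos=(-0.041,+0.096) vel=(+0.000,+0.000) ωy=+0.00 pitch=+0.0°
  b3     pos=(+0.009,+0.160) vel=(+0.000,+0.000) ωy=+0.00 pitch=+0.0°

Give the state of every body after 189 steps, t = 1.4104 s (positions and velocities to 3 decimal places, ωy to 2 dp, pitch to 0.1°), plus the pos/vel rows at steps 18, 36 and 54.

State at t = 1.4104 s:
  b1     pos=(+0.000,+0.032) vel=(+0.000,+0.000) ωy=+0.00 pitch=+0.0°
  b2     pos=(-0.042,+0.096) vel=(+0.000,+0.000) ωy=+0.00 pitch=-0.2°
  b3     pos=(+0.137,+0.032) vel=(+0.000,+0.000) ωy=+0.00 pitch=+180.0°

Key-timestep trajectory:
   step    t(s)  b1.x    b1.z    b1.vx   b1.vz   b2.x    b2.z    b2.vx   b2.vz   b3.x    b3.z    b3.vx   b3.vz 
     18  0.1343   +0.000  +0.032  -0.001  +0.000   -0.041  +0.096  -0.002  +0.000   +0.017  +0.157  +0.150  -0.060
     36  0.2687   +0.000  +0.032  -0.001  +0.001   -0.041  +0.096  -0.002  +0.000   +0.057  +0.120  +0.572  -0.184
     54  0.4030   +0.000  +0.032  +0.000  +0.000   -0.042  +0.096  +0.000  +0.000   +0.140  +0.023  +0.186  -0.155


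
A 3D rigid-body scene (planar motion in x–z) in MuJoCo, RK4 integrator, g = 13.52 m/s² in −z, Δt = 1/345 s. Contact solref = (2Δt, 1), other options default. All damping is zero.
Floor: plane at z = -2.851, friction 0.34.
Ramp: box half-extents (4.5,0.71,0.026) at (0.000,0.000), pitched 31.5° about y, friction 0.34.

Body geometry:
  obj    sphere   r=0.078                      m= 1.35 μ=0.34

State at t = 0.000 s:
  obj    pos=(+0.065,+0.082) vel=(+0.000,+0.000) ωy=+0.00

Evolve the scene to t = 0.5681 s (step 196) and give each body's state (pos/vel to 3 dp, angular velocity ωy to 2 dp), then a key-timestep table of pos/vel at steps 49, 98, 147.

State at t = 0.5681 s:
  obj    pos=(+0.759,-0.343) vel=(+2.444,-1.498) ωy=+36.75

Key-timestep trajectory:
   step    t(s)  obj.x    obj.z    obj.vx   obj.vz 
     49  0.1420   +0.108  +0.055  +0.611  -0.375
     98  0.2841   +0.239  -0.024  +1.222  -0.749
    147  0.4261   +0.456  -0.157  +1.833  -1.123


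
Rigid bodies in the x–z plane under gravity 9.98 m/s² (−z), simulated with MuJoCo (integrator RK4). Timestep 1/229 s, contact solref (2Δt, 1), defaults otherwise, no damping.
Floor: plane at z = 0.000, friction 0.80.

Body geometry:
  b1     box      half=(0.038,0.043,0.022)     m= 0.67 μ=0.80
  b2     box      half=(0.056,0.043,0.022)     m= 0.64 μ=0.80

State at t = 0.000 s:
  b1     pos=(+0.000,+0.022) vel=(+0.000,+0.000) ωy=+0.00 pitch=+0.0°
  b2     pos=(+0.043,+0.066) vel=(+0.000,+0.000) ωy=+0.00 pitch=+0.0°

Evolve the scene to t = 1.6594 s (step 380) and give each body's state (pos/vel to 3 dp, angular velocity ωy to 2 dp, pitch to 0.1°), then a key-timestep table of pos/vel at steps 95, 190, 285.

State at t = 1.6594 s:
  b1     pos=(-0.001,+0.022) vel=(+0.000,+0.000) ωy=+0.00 pitch=+0.0°
  b2     pos=(+0.057,+0.056) vel=(+0.000,+0.000) ωy=-0.01 pitch=+45.9°

Key-timestep trajectory:
   step    t(s)  b1.x    b1.z    b1.vx   b1.vz   b2.x    b2.z    b2.vx   b2.vz 
     95  0.4148   +0.000  +0.022  +0.000  +0.000   +0.057  +0.056  +0.028  -0.027
    190  0.8297   +0.000  +0.022  +0.000  +0.000   +0.057  +0.056  +0.000  +0.000
    285  1.2445   +0.000  +0.022  +0.000  +0.000   +0.057  +0.056  +0.000  +0.000


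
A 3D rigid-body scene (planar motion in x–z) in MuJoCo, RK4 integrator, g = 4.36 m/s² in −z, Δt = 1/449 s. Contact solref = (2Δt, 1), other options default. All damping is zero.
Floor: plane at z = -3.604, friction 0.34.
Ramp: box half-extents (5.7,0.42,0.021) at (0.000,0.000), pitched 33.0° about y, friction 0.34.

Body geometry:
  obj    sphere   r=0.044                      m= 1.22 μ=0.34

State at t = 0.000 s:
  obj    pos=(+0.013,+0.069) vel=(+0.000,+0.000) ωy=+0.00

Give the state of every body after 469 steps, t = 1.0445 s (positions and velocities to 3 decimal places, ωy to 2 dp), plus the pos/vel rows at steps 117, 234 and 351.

State at t = 1.0445 s:
  obj    pos=(+0.789,-0.435) vel=(+1.486,-0.965) ωy=+40.26

Key-timestep trajectory:
   step    t(s)  obj.x    obj.z    obj.vx   obj.vz 
    117  0.2606   +0.061  +0.038  +0.371  -0.241
    234  0.5212   +0.206  -0.056  +0.741  -0.481
    351  0.7817   +0.448  -0.213  +1.112  -0.722


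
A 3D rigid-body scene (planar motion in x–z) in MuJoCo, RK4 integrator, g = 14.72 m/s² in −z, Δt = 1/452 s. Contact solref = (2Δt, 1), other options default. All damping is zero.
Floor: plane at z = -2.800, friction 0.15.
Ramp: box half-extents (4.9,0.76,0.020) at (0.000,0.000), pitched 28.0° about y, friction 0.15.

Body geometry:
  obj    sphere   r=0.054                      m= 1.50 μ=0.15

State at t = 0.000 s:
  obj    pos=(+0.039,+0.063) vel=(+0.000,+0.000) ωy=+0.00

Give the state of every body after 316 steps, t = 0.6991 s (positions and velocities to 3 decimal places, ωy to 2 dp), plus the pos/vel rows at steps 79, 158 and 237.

State at t = 0.6991 s:
  obj    pos=(+1.110,-0.506) vel=(+3.066,-1.621) ωy=+63.10

Key-timestep trajectory:
   step    t(s)  obj.x    obj.z    obj.vx   obj.vz 
     79  0.1748   +0.106  +0.027  +0.767  -0.405
    158  0.3496   +0.307  -0.079  +1.533  -0.810
    237  0.5243   +0.642  -0.257  +2.300  -1.216


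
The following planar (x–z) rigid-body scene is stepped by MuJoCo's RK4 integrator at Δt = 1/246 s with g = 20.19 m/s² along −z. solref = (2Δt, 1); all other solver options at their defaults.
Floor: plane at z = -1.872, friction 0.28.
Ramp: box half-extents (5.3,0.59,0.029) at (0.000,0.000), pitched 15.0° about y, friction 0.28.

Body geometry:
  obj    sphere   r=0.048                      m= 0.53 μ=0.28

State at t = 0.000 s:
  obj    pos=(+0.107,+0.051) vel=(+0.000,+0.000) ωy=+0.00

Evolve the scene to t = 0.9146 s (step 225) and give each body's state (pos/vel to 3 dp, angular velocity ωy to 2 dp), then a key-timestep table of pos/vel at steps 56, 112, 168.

State at t = 0.9146 s:
  obj    pos=(+1.615,-0.353) vel=(+3.298,-0.884) ωy=+71.11

Key-timestep trajectory:
   step    t(s)  obj.x    obj.z    obj.vx   obj.vz 
     56  0.2276   +0.200  +0.026  +0.821  -0.220
    112  0.4553   +0.481  -0.049  +1.642  -0.440
    168  0.6829   +0.948  -0.174  +2.462  -0.660


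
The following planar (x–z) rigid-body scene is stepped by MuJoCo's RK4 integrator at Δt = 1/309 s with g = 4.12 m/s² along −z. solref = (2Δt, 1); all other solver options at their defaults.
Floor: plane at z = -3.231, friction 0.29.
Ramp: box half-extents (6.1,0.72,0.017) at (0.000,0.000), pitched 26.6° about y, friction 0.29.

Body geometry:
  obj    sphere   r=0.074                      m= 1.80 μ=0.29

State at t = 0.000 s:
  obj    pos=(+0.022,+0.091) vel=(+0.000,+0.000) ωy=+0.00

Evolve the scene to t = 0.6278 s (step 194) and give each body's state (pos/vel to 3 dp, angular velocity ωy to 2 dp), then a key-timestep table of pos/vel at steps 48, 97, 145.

State at t = 0.6278 s:
  obj    pos=(+0.254,-0.026) vel=(+0.740,-0.370) ωy=+11.18

Key-timestep trajectory:
   step    t(s)  obj.x    obj.z    obj.vx   obj.vz 
     48  0.1553   +0.036  +0.084  +0.183  -0.092
     97  0.3139   +0.080  +0.062  +0.370  -0.185
    145  0.4693   +0.152  +0.026  +0.553  -0.277


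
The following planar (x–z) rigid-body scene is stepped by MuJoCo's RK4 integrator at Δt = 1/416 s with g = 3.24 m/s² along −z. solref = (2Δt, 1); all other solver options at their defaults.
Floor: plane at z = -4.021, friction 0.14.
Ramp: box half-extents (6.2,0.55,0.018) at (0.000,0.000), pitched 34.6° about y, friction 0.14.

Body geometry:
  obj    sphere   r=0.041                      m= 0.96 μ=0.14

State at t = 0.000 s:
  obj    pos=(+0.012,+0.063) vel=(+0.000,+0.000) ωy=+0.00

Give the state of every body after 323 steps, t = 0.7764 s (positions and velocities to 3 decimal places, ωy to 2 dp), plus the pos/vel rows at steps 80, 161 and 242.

State at t = 0.7764 s:
  obj    pos=(+0.378,-0.189) vel=(+0.937,-0.654) ωy=+17.45

Key-timestep trajectory:
   step    t(s)  obj.x    obj.z    obj.vx   obj.vz 
     80  0.1923   +0.035  +0.048  +0.233  -0.164
    161  0.3870   +0.103  +0.000  +0.466  -0.330
    242  0.5817   +0.218  -0.079  +0.705  -0.484


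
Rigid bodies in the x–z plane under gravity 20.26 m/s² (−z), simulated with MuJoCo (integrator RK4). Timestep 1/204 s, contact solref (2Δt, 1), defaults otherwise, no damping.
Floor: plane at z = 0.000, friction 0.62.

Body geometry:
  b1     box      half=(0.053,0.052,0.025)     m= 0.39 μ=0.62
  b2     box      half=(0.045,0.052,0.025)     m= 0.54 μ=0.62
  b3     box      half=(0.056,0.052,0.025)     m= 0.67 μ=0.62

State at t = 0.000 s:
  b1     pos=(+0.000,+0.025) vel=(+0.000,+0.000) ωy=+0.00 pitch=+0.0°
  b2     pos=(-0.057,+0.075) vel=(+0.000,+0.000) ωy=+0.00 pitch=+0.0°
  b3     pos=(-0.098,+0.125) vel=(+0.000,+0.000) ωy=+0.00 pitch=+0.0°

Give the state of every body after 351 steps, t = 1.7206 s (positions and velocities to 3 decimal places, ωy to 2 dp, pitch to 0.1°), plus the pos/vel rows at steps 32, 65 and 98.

State at t = 1.7206 s:
  b1     pos=(+0.000,+0.025) vel=(+0.000,+0.000) ωy=+0.00 pitch=+0.0°
  b2     pos=(-0.098,+0.045) vel=(+0.000,+0.000) ωy=+0.00 pitch=-90.0°
  b3     pos=(-0.270,+0.025) vel=(+0.000,+0.000) ωy=+0.00 pitch=+180.0°

Key-timestep trajectory:
   step    t(s)  b1.x    b1.z    b1.vx   b1.vz   b2.x    b2.z    b2.vx   b2.vz   b3.x    b3.z    b3.vx   b3.vz 
     32  0.1569   +0.000  +0.025  +0.000  +0.000   -0.089  +0.048  -0.501  -0.071   -0.154  +0.059  -0.250  +0.201
     65  0.3186   +0.000  +0.025  +0.000  +0.000   -0.099  +0.045  -0.037  +0.016   -0.206  +0.061  -0.137  +0.018
     98  0.4804   +0.000  +0.025  +0.000  +0.000   -0.098  +0.045  +0.000  +0.000   -0.233  +0.057  -0.351  -0.143


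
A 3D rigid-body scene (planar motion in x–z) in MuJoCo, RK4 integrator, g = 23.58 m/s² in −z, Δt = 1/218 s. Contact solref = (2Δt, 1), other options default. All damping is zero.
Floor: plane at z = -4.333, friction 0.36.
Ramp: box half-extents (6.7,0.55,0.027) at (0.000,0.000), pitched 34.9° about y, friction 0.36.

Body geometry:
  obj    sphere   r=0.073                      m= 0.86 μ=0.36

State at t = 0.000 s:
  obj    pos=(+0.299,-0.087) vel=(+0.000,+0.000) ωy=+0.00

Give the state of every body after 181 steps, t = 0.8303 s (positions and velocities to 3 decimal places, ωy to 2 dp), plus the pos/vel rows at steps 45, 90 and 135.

State at t = 0.8303 s:
  obj    pos=(+3.024,-1.987) vel=(+6.562,-4.578) ωy=+109.58

Key-timestep trajectory:
   step    t(s)  obj.x    obj.z    obj.vx   obj.vz 
     45  0.2064   +0.468  -0.204  +1.632  -1.138
     90  0.4128   +0.973  -0.557  +3.263  -2.276
    135  0.6193   +1.815  -1.144  +4.895  -3.415


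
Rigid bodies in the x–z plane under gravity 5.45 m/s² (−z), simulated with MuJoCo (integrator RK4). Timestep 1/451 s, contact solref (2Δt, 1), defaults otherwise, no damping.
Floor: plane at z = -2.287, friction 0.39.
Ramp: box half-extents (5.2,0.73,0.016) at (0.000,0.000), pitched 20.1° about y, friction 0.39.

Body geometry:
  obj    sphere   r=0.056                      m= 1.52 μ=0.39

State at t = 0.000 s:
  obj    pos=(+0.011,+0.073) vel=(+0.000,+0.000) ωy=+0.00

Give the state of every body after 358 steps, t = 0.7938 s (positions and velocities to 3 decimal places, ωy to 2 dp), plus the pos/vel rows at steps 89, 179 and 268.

State at t = 0.7938 s:
  obj    pos=(+0.407,-0.072) vel=(+0.997,-0.365) ωy=+18.96

Key-timestep trajectory:
   step    t(s)  obj.x    obj.z    obj.vx   obj.vz 
     89  0.1973   +0.035  +0.064  +0.248  -0.091
    179  0.3969   +0.110  +0.036  +0.499  -0.182
    268  0.5942   +0.233  -0.009  +0.747  -0.273


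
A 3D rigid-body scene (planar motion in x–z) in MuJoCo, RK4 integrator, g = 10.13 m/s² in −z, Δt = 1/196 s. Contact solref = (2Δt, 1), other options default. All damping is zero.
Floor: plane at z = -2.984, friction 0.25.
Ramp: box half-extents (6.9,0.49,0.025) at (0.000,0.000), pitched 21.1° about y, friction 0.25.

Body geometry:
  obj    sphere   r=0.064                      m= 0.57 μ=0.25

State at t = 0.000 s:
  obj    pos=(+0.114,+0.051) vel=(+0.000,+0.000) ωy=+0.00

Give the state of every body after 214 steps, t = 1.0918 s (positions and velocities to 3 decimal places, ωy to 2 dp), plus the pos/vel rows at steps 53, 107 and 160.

State at t = 1.0918 s:
  obj    pos=(+1.563,-0.508) vel=(+2.653,-1.024) ωy=+44.43

Key-timestep trajectory:
   step    t(s)  obj.x    obj.z    obj.vx   obj.vz 
     53  0.2704   +0.203  +0.017  +0.657  -0.254
    107  0.5459   +0.476  -0.088  +1.327  -0.512
    160  0.8163   +0.924  -0.261  +1.984  -0.766


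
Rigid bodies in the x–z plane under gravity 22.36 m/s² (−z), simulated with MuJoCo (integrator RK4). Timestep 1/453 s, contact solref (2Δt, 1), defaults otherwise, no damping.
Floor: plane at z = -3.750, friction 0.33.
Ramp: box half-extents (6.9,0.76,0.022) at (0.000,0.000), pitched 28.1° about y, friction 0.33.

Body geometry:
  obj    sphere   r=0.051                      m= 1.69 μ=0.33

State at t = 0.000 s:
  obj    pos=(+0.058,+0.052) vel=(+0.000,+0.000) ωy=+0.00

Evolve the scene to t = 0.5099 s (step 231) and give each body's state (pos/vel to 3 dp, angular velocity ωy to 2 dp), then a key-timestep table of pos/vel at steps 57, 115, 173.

State at t = 0.5099 s:
  obj    pos=(+0.921,-0.409) vel=(+3.384,-1.807) ωy=+75.21

Key-timestep trajectory:
   step    t(s)  obj.x    obj.z    obj.vx   obj.vz 
     57  0.1258   +0.111  +0.024  +0.835  -0.446
    115  0.2539   +0.272  -0.062  +1.685  -0.900
    173  0.3819   +0.542  -0.207  +2.534  -1.353


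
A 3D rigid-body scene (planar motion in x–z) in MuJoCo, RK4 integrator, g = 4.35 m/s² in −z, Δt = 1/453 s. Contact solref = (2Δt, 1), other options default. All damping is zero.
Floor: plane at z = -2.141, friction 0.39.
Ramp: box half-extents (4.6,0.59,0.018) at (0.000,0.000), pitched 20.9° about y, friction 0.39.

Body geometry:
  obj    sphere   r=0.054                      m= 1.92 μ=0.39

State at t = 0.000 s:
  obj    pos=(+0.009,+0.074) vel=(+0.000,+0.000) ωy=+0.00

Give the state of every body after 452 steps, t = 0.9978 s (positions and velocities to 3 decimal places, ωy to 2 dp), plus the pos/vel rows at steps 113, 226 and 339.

State at t = 0.9978 s:
  obj    pos=(+0.524,-0.123) vel=(+1.033,-0.395) ωy=+20.48

Key-timestep trajectory:
   step    t(s)  obj.x    obj.z    obj.vx   obj.vz 
    113  0.2494   +0.041  +0.061  +0.258  -0.099
    226  0.4989   +0.138  +0.024  +0.517  -0.197
    339  0.7483   +0.299  -0.037  +0.775  -0.296


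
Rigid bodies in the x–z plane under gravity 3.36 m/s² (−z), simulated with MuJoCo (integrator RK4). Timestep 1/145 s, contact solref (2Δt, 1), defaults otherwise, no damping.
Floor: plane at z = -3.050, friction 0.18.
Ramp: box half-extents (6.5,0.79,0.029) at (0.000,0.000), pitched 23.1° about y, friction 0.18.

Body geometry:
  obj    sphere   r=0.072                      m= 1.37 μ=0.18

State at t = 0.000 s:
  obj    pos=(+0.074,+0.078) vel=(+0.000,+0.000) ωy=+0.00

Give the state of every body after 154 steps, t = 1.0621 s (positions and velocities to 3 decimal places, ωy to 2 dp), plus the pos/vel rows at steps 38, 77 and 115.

State at t = 1.0621 s:
  obj    pos=(+0.563,-0.130) vel=(+0.920,-0.392) ωy=+13.89

Key-timestep trajectory:
   step    t(s)  obj.x    obj.z    obj.vx   obj.vz 
     38  0.2621   +0.104  +0.066  +0.227  -0.097
     77  0.5310   +0.196  +0.026  +0.460  -0.196
    115  0.7931   +0.347  -0.038  +0.687  -0.293


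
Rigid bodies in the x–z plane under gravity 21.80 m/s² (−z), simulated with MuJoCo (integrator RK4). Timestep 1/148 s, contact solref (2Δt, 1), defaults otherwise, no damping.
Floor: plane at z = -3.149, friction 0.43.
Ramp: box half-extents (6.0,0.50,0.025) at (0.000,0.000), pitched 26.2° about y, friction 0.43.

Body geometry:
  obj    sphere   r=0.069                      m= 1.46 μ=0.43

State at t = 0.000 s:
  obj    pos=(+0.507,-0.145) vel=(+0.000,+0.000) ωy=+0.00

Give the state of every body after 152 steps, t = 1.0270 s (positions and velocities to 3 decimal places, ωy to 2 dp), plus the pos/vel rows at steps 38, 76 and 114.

State at t = 1.0270 s:
  obj    pos=(+3.760,-1.746) vel=(+6.335,-3.117) ωy=+102.32

Key-timestep trajectory:
   step    t(s)  obj.x    obj.z    obj.vx   obj.vz 
     38  0.2568   +0.711  -0.245  +1.584  -0.779
     76  0.5135   +1.321  -0.545  +3.168  -1.559
    114  0.7703   +2.337  -1.045  +4.751  -2.338


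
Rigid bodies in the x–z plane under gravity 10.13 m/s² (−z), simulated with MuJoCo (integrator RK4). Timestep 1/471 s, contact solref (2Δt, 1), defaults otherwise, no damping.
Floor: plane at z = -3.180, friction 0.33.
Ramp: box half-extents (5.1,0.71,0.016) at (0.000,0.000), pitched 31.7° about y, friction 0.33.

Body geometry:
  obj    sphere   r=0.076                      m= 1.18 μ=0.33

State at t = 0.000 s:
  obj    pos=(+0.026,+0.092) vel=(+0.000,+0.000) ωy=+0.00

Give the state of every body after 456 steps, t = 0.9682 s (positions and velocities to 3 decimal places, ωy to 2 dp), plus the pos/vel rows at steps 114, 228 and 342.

State at t = 0.9682 s:
  obj    pos=(+1.542,-0.844) vel=(+3.132,-1.934) ωy=+48.43

Key-timestep trajectory:
   step    t(s)  obj.x    obj.z    obj.vx   obj.vz 
    114  0.2420   +0.121  +0.034  +0.783  -0.484
    228  0.4841   +0.405  -0.142  +1.566  -0.967
    342  0.7261   +0.879  -0.435  +2.349  -1.451


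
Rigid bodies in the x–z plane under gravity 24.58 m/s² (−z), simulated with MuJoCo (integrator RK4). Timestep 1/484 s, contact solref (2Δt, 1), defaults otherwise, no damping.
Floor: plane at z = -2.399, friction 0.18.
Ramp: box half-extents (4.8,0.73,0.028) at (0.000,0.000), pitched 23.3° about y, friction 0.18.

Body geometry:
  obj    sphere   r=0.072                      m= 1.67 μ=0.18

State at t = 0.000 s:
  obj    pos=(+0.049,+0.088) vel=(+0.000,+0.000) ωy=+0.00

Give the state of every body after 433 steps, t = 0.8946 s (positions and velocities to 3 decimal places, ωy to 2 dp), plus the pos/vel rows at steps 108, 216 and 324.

State at t = 0.8946 s:
  obj    pos=(+2.602,-1.012) vel=(+5.706,-2.458) ωy=+86.28

Key-timestep trajectory:
   step    t(s)  obj.x    obj.z    obj.vx   obj.vz 
    108  0.2231   +0.208  +0.019  +1.423  -0.613
    216  0.4463   +0.684  -0.186  +2.847  -1.226
    324  0.6694   +1.478  -0.528  +4.270  -1.839


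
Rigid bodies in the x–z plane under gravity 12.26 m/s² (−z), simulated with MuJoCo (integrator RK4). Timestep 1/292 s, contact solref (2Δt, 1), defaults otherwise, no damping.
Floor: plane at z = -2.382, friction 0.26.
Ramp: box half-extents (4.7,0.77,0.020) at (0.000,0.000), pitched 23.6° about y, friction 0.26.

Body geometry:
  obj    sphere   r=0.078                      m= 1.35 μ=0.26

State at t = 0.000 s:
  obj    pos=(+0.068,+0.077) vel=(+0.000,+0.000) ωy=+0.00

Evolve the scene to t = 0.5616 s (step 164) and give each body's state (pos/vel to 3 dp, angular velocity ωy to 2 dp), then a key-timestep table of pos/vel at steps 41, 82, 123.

State at t = 0.5616 s:
  obj    pos=(+0.575,-0.144) vel=(+1.804,-0.788) ωy=+25.24

Key-timestep trajectory:
   step    t(s)  obj.x    obj.z    obj.vx   obj.vz 
     41  0.1404   +0.100  +0.063  +0.451  -0.197
     82  0.2808   +0.195  +0.022  +0.902  -0.394
    123  0.4212   +0.353  -0.047  +1.353  -0.591


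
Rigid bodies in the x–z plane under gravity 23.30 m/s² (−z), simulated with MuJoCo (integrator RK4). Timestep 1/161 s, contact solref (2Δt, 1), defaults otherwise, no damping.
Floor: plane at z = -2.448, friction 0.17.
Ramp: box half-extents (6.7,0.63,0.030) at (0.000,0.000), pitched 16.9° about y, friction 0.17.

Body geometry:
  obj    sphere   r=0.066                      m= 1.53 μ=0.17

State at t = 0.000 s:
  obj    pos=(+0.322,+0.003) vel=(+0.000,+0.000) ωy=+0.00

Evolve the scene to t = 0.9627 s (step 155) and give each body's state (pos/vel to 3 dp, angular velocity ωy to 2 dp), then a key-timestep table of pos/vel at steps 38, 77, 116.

State at t = 0.9627 s:
  obj    pos=(+2.467,-0.649) vel=(+4.457,-1.354) ωy=+70.55

Key-timestep trajectory:
   step    t(s)  obj.x    obj.z    obj.vx   obj.vz 
     38  0.2360   +0.451  -0.037  +1.093  -0.332
     77  0.4783   +0.851  -0.158  +2.214  -0.673
    116  0.7205   +1.524  -0.363  +3.335  -1.013


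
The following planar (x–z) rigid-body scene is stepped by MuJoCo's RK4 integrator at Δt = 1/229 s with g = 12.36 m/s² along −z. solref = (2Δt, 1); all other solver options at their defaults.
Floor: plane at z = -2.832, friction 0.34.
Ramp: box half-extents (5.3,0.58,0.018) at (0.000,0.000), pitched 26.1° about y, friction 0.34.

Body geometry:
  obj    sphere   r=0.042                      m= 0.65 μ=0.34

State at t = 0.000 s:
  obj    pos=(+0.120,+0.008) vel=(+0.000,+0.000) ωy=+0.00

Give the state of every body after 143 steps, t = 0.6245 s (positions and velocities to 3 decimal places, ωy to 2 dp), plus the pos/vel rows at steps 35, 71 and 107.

State at t = 0.6245 s:
  obj    pos=(+0.800,-0.325) vel=(+2.178,-1.067) ωy=+57.74

Key-timestep trajectory:
   step    t(s)  obj.x    obj.z    obj.vx   obj.vz 
     35  0.1528   +0.161  -0.012  +0.533  -0.261
     71  0.3100   +0.288  -0.074  +1.082  -0.530
    107  0.4672   +0.501  -0.179  +1.630  -0.798


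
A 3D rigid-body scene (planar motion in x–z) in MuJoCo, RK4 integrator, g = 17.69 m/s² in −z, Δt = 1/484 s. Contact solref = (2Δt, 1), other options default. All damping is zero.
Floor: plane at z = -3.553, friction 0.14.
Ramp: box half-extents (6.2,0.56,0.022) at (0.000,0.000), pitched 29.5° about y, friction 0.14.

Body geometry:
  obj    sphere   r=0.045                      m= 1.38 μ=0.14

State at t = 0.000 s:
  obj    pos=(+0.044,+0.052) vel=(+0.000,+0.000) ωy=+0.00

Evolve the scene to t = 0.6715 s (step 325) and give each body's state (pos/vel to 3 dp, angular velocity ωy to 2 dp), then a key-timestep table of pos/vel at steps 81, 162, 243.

State at t = 0.6715 s:
  obj    pos=(+1.331,-0.676) vel=(+3.830,-2.171) ωy=+80.35

Key-timestep trajectory:
   step    t(s)  obj.x    obj.z    obj.vx   obj.vz 
     81  0.1674   +0.124  +0.007  +0.951  -0.551
    162  0.3347   +0.364  -0.129  +1.913  -1.074
    243  0.5021   +0.763  -0.355  +2.858  -1.638
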